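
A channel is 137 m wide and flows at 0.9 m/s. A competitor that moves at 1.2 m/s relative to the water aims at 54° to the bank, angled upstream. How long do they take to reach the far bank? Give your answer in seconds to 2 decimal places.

The component of the competitor's velocity perpendicular to the bank is 1.2 × sin 54° = 0.971 m/s.
The current is parallel to the bank, so it does not affect the crossing time.
Time = 137 / 0.971 = 141.118 s.

141.12 s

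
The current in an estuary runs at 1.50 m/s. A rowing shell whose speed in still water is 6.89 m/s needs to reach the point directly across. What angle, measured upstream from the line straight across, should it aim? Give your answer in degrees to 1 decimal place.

To cancel the current, the upstream component of the rowing shell's velocity must equal the flow: 6.89 sin θ = 1.50.
sin θ = 1.50 / 6.89 = 0.2177.
θ = arcsin(0.2177) = 12.574°.

12.6°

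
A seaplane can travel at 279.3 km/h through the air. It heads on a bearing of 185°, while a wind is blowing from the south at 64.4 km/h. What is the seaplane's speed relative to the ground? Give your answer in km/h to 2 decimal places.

Taking east as x and north as y: velocity relative to the air = (-24.343, -278.237) km/h; the air relative to ground = (0.000, 64.400) km/h.
Velocity relative to ground = (-24.343, -278.237) + (0.000, 64.400) = (-24.343, -213.837) km/h.
Speed = |(-24.343, -213.837)| = 215.218 km/h.

215.22 km/h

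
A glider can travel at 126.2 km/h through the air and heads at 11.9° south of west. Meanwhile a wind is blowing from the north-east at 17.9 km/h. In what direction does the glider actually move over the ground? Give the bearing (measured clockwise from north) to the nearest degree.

254°

Taking east as x and north as y: velocity relative to the air = (-123.488, -26.023) km/h; the air relative to ground = (-12.657, -12.657) km/h.
Velocity relative to ground = (-123.488, -26.023) + (-12.657, -12.657) = (-136.145, -38.680) km/h.
Bearing = atan2(-136.15, -38.68) = 254.14° clockwise from north.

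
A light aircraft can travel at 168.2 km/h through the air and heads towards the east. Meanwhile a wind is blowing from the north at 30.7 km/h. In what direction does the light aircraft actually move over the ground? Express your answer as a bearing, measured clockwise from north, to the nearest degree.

Taking east as x and north as y: velocity relative to the air = (168.200, 0.000) km/h; the air relative to ground = (0.000, -30.700) km/h.
Velocity relative to ground = (168.200, 0.000) + (0.000, -30.700) = (168.200, -30.700) km/h.
Bearing = atan2(168.20, -30.70) = 100.34° clockwise from north.

100°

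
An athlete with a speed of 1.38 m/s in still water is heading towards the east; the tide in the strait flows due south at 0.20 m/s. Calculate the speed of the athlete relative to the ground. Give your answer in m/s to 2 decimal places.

Taking east as x and north as y: velocity relative to the water = (1.380, 0.000) m/s; the water relative to ground = (0.000, -0.200) m/s.
Velocity relative to ground = (1.380, 0.000) + (0.000, -0.200) = (1.380, -0.200) m/s.
Speed = |(1.380, -0.200)| = 1.394 m/s.

1.39 m/s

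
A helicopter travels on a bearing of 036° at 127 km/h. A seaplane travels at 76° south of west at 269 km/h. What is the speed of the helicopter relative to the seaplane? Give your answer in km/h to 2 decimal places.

Taking east as x and north as y: helicopter velocity = (74.649, 102.745) km/h; seaplane velocity = (-65.077, -261.010) km/h.
Velocity of helicopter relative to seaplane = (74.649, 102.745) − (-65.077, -261.010) = (139.726, 363.755) km/h.
Magnitude = |(139.726, 363.755)| = 389.668 km/h.

389.67 km/h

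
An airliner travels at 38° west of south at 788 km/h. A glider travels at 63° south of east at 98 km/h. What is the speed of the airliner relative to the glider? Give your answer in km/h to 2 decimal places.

751.85 km/h

Taking east as x and north as y: airliner velocity = (-485.141, -620.952) km/h; glider velocity = (44.491, -87.319) km/h.
Velocity of airliner relative to glider = (-485.141, -620.952) − (44.491, -87.319) = (-529.632, -533.634) km/h.
Magnitude = |(-529.632, -533.634)| = 751.848 km/h.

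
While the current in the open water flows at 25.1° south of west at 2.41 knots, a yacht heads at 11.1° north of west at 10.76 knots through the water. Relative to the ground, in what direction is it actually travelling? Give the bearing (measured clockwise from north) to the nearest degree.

275°

Taking east as x and north as y: velocity relative to the water = (-10.559, 2.072) knots; the water relative to ground = (-2.182, -1.022) knots.
Velocity relative to ground = (-10.559, 2.072) + (-2.182, -1.022) = (-12.741, 1.049) knots.
Bearing = atan2(-12.74, 1.05) = 274.71° clockwise from north.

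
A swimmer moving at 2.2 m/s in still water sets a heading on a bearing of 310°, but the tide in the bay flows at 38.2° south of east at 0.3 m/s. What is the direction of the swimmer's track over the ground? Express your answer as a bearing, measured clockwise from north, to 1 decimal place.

310.3°

Taking east as x and north as y: velocity relative to the water = (-1.685, 1.414) m/s; the water relative to ground = (0.236, -0.186) m/s.
Velocity relative to ground = (-1.685, 1.414) + (0.236, -0.186) = (-1.450, 1.229) m/s.
Bearing = atan2(-1.45, 1.23) = 310.28° clockwise from north.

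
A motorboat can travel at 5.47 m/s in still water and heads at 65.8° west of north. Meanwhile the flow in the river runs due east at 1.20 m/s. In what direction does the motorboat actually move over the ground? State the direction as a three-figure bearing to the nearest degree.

301°

Taking east as x and north as y: velocity relative to the water = (-4.989, 2.242) m/s; the water relative to ground = (1.200, 0.000) m/s.
Velocity relative to ground = (-4.989, 2.242) + (1.200, 0.000) = (-3.789, 2.242) m/s.
Bearing = atan2(-3.79, 2.24) = 300.61° clockwise from north.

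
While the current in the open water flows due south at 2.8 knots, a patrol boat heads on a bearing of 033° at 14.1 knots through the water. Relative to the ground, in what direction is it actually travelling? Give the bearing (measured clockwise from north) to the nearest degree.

040°

Taking east as x and north as y: velocity relative to the water = (7.679, 11.825) knots; the water relative to ground = (0.000, -2.800) knots.
Velocity relative to ground = (7.679, 11.825) + (0.000, -2.800) = (7.679, 9.025) knots.
Bearing = atan2(7.68, 9.03) = 40.39° clockwise from north.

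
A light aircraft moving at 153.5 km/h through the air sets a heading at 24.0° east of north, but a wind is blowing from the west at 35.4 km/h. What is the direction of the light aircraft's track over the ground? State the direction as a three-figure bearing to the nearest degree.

Taking east as x and north as y: velocity relative to the air = (62.434, 140.229) km/h; the air relative to ground = (35.400, 0.000) km/h.
Velocity relative to ground = (62.434, 140.229) + (35.400, 0.000) = (97.834, 140.229) km/h.
Bearing = atan2(97.83, 140.23) = 34.90° clockwise from north.

035°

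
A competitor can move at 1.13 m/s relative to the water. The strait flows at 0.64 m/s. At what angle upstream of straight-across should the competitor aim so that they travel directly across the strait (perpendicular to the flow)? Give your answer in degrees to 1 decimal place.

34.5°

To cancel the current, the upstream component of the competitor's velocity must equal the flow: 1.13 sin θ = 0.64.
sin θ = 0.64 / 1.13 = 0.5664.
θ = arcsin(0.5664) = 34.498°.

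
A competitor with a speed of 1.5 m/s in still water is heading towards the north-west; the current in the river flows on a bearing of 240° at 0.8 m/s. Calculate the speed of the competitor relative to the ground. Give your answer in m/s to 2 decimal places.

1.87 m/s

Taking east as x and north as y: velocity relative to the water = (-1.061, 1.061) m/s; the water relative to ground = (-0.693, -0.400) m/s.
Velocity relative to ground = (-1.061, 1.061) + (-0.693, -0.400) = (-1.753, 0.661) m/s.
Speed = |(-1.753, 0.661)| = 1.874 m/s.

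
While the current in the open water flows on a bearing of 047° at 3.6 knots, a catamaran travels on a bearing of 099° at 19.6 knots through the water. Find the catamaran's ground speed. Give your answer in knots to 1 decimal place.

22.0 knots

Taking east as x and north as y: velocity relative to the water = (19.359, -3.066) knots; the water relative to ground = (2.633, 2.455) knots.
Velocity relative to ground = (19.359, -3.066) + (2.633, 2.455) = (21.992, -0.611) knots.
Speed = |(21.992, -0.611)| = 22.000 knots.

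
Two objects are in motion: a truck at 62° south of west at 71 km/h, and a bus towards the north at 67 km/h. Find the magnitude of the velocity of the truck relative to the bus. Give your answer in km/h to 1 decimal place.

Taking east as x and north as y: truck velocity = (-33.332, -62.689) km/h; bus velocity = (0.000, 67.000) km/h.
Velocity of truck relative to bus = (-33.332, -62.689) − (0.000, 67.000) = (-33.332, -129.689) km/h.
Magnitude = |(-33.332, -129.689)| = 133.904 km/h.

133.9 km/h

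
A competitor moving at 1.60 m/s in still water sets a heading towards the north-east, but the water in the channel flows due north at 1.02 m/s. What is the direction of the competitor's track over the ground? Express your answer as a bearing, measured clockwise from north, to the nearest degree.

Taking east as x and north as y: velocity relative to the water = (1.131, 1.131) m/s; the water relative to ground = (0.000, 1.020) m/s.
Velocity relative to ground = (1.131, 1.131) + (0.000, 1.020) = (1.131, 2.151) m/s.
Bearing = atan2(1.13, 2.15) = 27.74° clockwise from north.

028°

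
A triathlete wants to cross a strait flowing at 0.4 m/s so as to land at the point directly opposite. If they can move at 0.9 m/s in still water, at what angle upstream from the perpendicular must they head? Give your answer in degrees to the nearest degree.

26°

To cancel the current, the upstream component of the triathlete's velocity must equal the flow: 0.9 sin θ = 0.4.
sin θ = 0.4 / 0.9 = 0.4444.
θ = arcsin(0.4444) = 26.388°.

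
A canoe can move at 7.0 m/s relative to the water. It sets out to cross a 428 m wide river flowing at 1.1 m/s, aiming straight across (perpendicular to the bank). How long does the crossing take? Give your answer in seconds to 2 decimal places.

The component of the canoe's velocity perpendicular to the bank is 7.0 m/s.
The current is parallel to the bank, so it does not affect the crossing time.
Time = 428 / 7.000 = 61.143 s.

61.14 s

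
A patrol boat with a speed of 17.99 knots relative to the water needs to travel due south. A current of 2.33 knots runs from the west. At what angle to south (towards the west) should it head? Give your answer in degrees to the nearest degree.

7°

The current pushes perpendicular to the desired track; the heading must have a component into the current equal to 2.33 knots: 17.99 sin θ = 2.33.
sin θ = 0.1295, so θ = 7.442°.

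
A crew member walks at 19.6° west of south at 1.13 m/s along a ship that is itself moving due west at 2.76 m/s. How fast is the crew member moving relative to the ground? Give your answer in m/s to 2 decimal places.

Taking east as x and north as y: ship velocity = (-2.760, 0.000) m/s; crew member velocity relative to ship = (-0.379, -1.065) m/s.
Velocity relative to ground = (-2.760, 0.000) + (-0.379, -1.065) = (-3.139, -1.065) m/s.
Speed = |(-3.139, -1.065)| = 3.315 m/s.

3.31 m/s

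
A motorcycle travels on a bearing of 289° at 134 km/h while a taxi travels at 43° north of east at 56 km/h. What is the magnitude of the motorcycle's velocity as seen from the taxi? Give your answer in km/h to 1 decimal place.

167.7 km/h

Taking east as x and north as y: motorcycle velocity = (-126.699, 43.626) km/h; taxi velocity = (40.956, 38.192) km/h.
Velocity of motorcycle relative to taxi = (-126.699, 43.626) − (40.956, 38.192) = (-167.655, 5.434) km/h.
Magnitude = |(-167.655, 5.434)| = 167.743 km/h.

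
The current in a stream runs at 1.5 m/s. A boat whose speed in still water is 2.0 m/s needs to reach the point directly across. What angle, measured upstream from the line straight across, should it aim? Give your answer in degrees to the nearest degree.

To cancel the current, the upstream component of the boat's velocity must equal the flow: 2.0 sin θ = 1.5.
sin θ = 1.5 / 2.0 = 0.7500.
θ = arcsin(0.7500) = 48.590°.

49°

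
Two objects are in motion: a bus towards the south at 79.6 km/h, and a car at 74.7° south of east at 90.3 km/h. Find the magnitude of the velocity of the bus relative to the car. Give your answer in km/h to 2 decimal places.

24.98 km/h

Taking east as x and north as y: bus velocity = (0.000, -79.600) km/h; car velocity = (23.828, -87.100) km/h.
Velocity of bus relative to car = (0.000, -79.600) − (23.828, -87.100) = (-23.828, 7.500) km/h.
Magnitude = |(-23.828, 7.500)| = 24.980 km/h.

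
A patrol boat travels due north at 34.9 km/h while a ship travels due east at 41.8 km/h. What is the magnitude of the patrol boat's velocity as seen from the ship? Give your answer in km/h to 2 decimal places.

54.45 km/h

Taking east as x and north as y: patrol boat velocity = (0.000, 34.900) km/h; ship velocity = (41.800, 0.000) km/h.
Velocity of patrol boat relative to ship = (0.000, 34.900) − (41.800, 0.000) = (-41.800, 34.900) km/h.
Magnitude = |(-41.800, 34.900)| = 54.454 km/h.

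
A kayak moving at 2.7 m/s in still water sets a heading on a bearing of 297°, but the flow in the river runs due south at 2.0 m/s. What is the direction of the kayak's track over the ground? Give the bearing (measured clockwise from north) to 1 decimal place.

252.2°

Taking east as x and north as y: velocity relative to the water = (-2.406, 1.226) m/s; the water relative to ground = (0.000, -2.000) m/s.
Velocity relative to ground = (-2.406, 1.226) + (0.000, -2.000) = (-2.406, -0.774) m/s.
Bearing = atan2(-2.41, -0.77) = 252.16° clockwise from north.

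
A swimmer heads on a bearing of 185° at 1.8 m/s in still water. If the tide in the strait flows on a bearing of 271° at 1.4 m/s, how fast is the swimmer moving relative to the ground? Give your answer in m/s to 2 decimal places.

Taking east as x and north as y: velocity relative to the water = (-0.157, -1.793) m/s; the water relative to ground = (-1.400, 0.024) m/s.
Velocity relative to ground = (-0.157, -1.793) + (-1.400, 0.024) = (-1.557, -1.769) m/s.
Speed = |(-1.557, -1.769)| = 2.356 m/s.

2.36 m/s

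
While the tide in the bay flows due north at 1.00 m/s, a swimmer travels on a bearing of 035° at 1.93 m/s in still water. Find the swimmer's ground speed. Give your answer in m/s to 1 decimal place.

2.8 m/s

Taking east as x and north as y: velocity relative to the water = (1.107, 1.581) m/s; the water relative to ground = (0.000, 1.000) m/s.
Velocity relative to ground = (1.107, 1.581) + (0.000, 1.000) = (1.107, 2.581) m/s.
Speed = |(1.107, 2.581)| = 2.808 m/s.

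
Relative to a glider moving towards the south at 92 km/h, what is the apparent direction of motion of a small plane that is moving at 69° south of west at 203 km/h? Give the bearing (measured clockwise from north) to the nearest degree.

217°

Taking east as x and north as y: small plane velocity = (-72.749, -189.517) km/h; glider velocity = (0.000, -92.000) km/h.
Velocity of small plane relative to glider = (-72.749, -189.517) − (0.000, -92.000) = (-72.749, -97.517) km/h.
Bearing = atan2(-72.75, -97.52) = 216.72° clockwise from north.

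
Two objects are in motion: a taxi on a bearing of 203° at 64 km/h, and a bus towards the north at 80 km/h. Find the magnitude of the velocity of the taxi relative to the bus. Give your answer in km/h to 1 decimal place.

Taking east as x and north as y: taxi velocity = (-25.007, -58.912) km/h; bus velocity = (0.000, 80.000) km/h.
Velocity of taxi relative to bus = (-25.007, -58.912) − (0.000, 80.000) = (-25.007, -138.912) km/h.
Magnitude = |(-25.007, -138.912)| = 141.145 km/h.

141.1 km/h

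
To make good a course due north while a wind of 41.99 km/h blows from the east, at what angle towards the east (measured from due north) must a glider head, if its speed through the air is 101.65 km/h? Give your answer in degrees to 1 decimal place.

The wind pushes perpendicular to the desired track; the heading must have a component into the wind equal to 41.99 km/h: 101.65 sin θ = 41.99.
sin θ = 0.4131, so θ = 24.399°.

24.4°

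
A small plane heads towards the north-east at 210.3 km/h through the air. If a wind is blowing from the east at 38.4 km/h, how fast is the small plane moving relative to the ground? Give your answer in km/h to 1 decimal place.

Taking east as x and north as y: velocity relative to the air = (148.705, 148.705) km/h; the air relative to ground = (-38.400, 0.000) km/h.
Velocity relative to ground = (148.705, 148.705) + (-38.400, 0.000) = (110.305, 148.705) km/h.
Speed = |(110.305, 148.705)| = 185.149 km/h.

185.1 km/h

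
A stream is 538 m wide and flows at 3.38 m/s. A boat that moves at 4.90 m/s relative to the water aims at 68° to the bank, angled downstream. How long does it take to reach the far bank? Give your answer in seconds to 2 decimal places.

118.42 s

The component of the boat's velocity perpendicular to the bank is 4.90 × sin 68° = 4.543 m/s.
Only the cross-stream component determines the crossing time; the current contributes nothing perpendicular to the bank.
Time = 538 / 4.543 = 118.419 s.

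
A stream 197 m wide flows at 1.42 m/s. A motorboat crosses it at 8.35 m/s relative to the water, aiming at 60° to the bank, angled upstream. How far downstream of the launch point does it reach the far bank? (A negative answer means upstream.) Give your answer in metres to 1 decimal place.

Perpendicular speed = 7.231 m/s; crossing time = 197 / 7.231 = 27.243 s.
Net downstream speed = -2.755 m/s.
Drift = -2.755 × 27.243 = -75.053 m (upstream).

-75.1 m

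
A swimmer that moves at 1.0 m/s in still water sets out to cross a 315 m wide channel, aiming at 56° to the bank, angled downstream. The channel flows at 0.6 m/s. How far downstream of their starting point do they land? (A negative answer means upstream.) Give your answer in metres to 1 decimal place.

Perpendicular speed = 0.829 m/s; crossing time = 315 / 0.829 = 379.959 s.
Net downstream speed = 1.159 m/s.
Drift = 1.159 × 379.959 = 440.445 m (downstream).

440.4 m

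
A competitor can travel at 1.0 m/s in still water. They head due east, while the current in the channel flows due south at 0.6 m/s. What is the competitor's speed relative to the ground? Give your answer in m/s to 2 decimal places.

1.17 m/s

Taking east as x and north as y: velocity relative to the water = (1.000, 0.000) m/s; the water relative to ground = (0.000, -0.600) m/s.
Velocity relative to ground = (1.000, 0.000) + (0.000, -0.600) = (1.000, -0.600) m/s.
Speed = |(1.000, -0.600)| = 1.166 m/s.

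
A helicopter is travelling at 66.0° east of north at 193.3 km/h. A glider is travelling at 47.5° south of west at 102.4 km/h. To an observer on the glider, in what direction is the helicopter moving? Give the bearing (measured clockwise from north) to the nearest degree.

Taking east as x and north as y: helicopter velocity = (176.588, 78.622) km/h; glider velocity = (-69.180, -75.497) km/h.
Velocity of helicopter relative to glider = (176.588, 78.622) − (-69.180, -75.497) = (245.769, 154.119) km/h.
Bearing = atan2(245.77, 154.12) = 57.91° clockwise from north.

058°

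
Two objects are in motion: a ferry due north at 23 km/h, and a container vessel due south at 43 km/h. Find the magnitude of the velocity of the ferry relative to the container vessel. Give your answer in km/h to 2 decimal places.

66.00 km/h

Taking east as x and north as y: ferry velocity = (0.000, 23.000) km/h; container vessel velocity = (0.000, -43.000) km/h.
Velocity of ferry relative to container vessel = (0.000, 23.000) − (0.000, -43.000) = (0.000, 66.000) km/h.
Magnitude = |(0.000, 66.000)| = 66.000 km/h.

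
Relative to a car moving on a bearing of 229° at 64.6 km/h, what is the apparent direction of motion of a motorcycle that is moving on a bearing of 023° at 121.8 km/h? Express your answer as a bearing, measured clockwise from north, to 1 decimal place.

031.9°

Taking east as x and north as y: motorcycle velocity = (47.591, 112.117) km/h; car velocity = (-48.754, -42.381) km/h.
Velocity of motorcycle relative to car = (47.591, 112.117) − (-48.754, -42.381) = (96.345, 154.499) km/h.
Bearing = atan2(96.35, 154.50) = 31.95° clockwise from north.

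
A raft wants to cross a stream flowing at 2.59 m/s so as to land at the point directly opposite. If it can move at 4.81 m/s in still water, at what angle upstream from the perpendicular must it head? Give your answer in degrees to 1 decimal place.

To cancel the current, the upstream component of the raft's velocity must equal the flow: 4.81 sin θ = 2.59.
sin θ = 2.59 / 4.81 = 0.5385.
θ = arcsin(0.5385) = 32.579°.

32.6°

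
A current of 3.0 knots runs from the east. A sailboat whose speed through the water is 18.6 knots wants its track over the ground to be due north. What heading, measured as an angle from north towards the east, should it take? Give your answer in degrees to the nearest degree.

9°

The current pushes perpendicular to the desired track; the heading must have a component into the current equal to 3.0 knots: 18.6 sin θ = 3.0.
sin θ = 0.1613, so θ = 9.282°.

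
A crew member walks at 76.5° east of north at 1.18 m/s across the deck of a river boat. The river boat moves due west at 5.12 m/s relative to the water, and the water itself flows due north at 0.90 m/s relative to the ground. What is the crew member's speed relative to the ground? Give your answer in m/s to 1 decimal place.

In east/north components (m/s): crew member relative to river boat = (1.147, 0.275); river boat relative to water = (-5.120, 0.000); water relative to ground = (0.000, 0.900).
Sum = (-3.973, 1.175) m/s.
Speed = |(-3.973, 1.175)| = 4.143 m/s.

4.1 m/s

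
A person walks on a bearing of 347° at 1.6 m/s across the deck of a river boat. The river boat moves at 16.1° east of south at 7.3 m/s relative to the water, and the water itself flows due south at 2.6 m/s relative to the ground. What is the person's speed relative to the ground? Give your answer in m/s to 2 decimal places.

In east/north components (m/s): person relative to river boat = (-0.360, 1.559); river boat relative to water = (2.024, -7.014); water relative to ground = (0.000, -2.600).
Sum = (1.664, -8.055) m/s.
Speed = |(1.664, -8.055)| = 8.225 m/s.

8.22 m/s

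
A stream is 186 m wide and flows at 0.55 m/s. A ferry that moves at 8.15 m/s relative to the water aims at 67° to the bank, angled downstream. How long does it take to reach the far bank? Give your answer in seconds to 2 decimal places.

24.79 s

The component of the ferry's velocity perpendicular to the bank is 8.15 × sin 67° = 7.502 m/s.
Only the cross-stream component determines the crossing time; the current contributes nothing perpendicular to the bank.
Time = 186 / 7.502 = 24.793 s.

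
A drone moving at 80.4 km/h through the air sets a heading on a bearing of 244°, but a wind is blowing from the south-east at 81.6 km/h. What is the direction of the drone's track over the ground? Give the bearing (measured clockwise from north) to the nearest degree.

Taking east as x and north as y: velocity relative to the air = (-72.263, -35.245) km/h; the air relative to ground = (-57.700, 57.700) km/h.
Velocity relative to ground = (-72.263, -35.245) + (-57.700, 57.700) = (-129.963, 22.455) km/h.
Bearing = atan2(-129.96, 22.45) = 279.80° clockwise from north.

280°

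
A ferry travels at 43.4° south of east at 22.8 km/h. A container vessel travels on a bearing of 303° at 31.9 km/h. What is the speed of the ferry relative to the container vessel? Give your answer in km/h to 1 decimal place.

54.5 km/h

Taking east as x and north as y: ferry velocity = (16.566, -15.666) km/h; container vessel velocity = (-26.754, 17.374) km/h.
Velocity of ferry relative to container vessel = (16.566, -15.666) − (-26.754, 17.374) = (43.319, -33.040) km/h.
Magnitude = |(43.319, -33.040)| = 54.481 km/h.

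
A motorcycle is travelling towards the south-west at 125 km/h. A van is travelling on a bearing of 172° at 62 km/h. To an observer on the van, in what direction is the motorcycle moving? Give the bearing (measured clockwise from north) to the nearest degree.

Taking east as x and north as y: motorcycle velocity = (-88.388, -88.388) km/h; van velocity = (8.629, -61.397) km/h.
Velocity of motorcycle relative to van = (-88.388, -88.388) − (8.629, -61.397) = (-97.017, -26.992) km/h.
Bearing = atan2(-97.02, -26.99) = 254.45° clockwise from north.

254°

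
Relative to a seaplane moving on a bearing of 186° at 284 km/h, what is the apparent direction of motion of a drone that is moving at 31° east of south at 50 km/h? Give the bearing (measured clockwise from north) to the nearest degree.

Taking east as x and north as y: drone velocity = (25.752, -42.858) km/h; seaplane velocity = (-29.686, -282.444) km/h.
Velocity of drone relative to seaplane = (25.752, -42.858) − (-29.686, -282.444) = (55.438, 239.586) km/h.
Bearing = atan2(55.44, 239.59) = 13.03° clockwise from north.

013°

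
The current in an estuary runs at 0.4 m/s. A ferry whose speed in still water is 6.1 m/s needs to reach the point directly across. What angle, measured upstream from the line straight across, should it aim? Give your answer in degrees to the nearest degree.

4°

To cancel the current, the upstream component of the ferry's velocity must equal the flow: 6.1 sin θ = 0.4.
sin θ = 0.4 / 6.1 = 0.0656.
θ = arcsin(0.0656) = 3.760°.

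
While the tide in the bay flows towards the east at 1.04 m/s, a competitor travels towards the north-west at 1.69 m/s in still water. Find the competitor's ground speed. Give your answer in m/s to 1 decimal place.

1.2 m/s

Taking east as x and north as y: velocity relative to the water = (-1.195, 1.195) m/s; the water relative to ground = (1.040, 0.000) m/s.
Velocity relative to ground = (-1.195, 1.195) + (1.040, 0.000) = (-0.155, 1.195) m/s.
Speed = |(-0.155, 1.195)| = 1.205 m/s.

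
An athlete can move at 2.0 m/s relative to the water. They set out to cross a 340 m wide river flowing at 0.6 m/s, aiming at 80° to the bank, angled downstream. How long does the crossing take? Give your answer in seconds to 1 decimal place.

172.6 s

The component of the athlete's velocity perpendicular to the bank is 2.0 × sin 80° = 1.970 m/s.
The flow acts along the bank and has no component across it.
Time = 340 / 1.970 = 172.623 s.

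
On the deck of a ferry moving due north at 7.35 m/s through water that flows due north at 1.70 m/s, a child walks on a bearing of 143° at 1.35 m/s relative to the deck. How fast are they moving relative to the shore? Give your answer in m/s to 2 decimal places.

8.01 m/s

In east/north components (m/s): child relative to ferry = (0.812, -1.078); ferry relative to water = (0.000, 7.350); water relative to ground = (0.000, 1.700).
Sum = (0.812, 7.972) m/s.
Speed = |(0.812, 7.972)| = 8.013 m/s.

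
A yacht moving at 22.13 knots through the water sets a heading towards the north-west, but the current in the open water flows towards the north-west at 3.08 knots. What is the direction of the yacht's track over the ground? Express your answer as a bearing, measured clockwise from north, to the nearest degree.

Taking east as x and north as y: velocity relative to the water = (-15.648, 15.648) knots; the water relative to ground = (-2.178, 2.178) knots.
Velocity relative to ground = (-15.648, 15.648) + (-2.178, 2.178) = (-17.826, 17.826) knots.
Bearing = atan2(-17.83, 17.83) = 315.00° clockwise from north.

315°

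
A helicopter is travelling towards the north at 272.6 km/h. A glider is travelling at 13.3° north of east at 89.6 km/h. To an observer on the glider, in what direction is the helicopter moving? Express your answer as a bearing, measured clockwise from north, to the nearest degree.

Taking east as x and north as y: helicopter velocity = (0.000, 272.600) km/h; glider velocity = (87.197, 20.612) km/h.
Velocity of helicopter relative to glider = (0.000, 272.600) − (87.197, 20.612) = (-87.197, 251.988) km/h.
Bearing = atan2(-87.20, 251.99) = 340.91° clockwise from north.

341°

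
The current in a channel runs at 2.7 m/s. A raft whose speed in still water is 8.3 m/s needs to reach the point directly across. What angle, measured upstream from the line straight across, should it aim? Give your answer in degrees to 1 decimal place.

19.0°

To cancel the current, the upstream component of the raft's velocity must equal the flow: 8.3 sin θ = 2.7.
sin θ = 2.7 / 8.3 = 0.3253.
θ = arcsin(0.3253) = 18.984°.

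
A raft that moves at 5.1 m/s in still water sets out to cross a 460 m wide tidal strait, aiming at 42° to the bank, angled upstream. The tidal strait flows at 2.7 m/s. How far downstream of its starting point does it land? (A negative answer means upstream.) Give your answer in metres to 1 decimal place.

Perpendicular speed = 3.413 m/s; crossing time = 460 / 3.413 = 134.796 s.
Net downstream speed = -1.090 m/s.
Drift = -1.090 × 134.796 = -146.933 m (upstream).

-146.9 m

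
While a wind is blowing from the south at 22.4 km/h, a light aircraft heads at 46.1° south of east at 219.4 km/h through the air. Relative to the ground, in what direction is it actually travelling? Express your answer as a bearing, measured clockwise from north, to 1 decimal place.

Taking east as x and north as y: velocity relative to the air = (152.132, -158.089) km/h; the air relative to ground = (0.000, 22.400) km/h.
Velocity relative to ground = (152.132, -158.089) + (0.000, 22.400) = (152.132, -135.689) km/h.
Bearing = atan2(152.13, -135.69) = 131.73° clockwise from north.

131.7°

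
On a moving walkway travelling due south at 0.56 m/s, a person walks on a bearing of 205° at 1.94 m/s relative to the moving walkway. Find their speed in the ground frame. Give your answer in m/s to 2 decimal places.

2.46 m/s

Taking east as x and north as y: moving walkway velocity = (0.000, -0.560) m/s; person velocity relative to moving walkway = (-0.820, -1.758) m/s.
Velocity relative to ground = (0.000, -0.560) + (-0.820, -1.758) = (-0.820, -2.318) m/s.
Speed = |(-0.820, -2.318)| = 2.459 m/s.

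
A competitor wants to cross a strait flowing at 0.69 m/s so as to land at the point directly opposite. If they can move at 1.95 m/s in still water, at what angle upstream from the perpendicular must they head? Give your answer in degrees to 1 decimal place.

To cancel the current, the upstream component of the competitor's velocity must equal the flow: 1.95 sin θ = 0.69.
sin θ = 0.69 / 1.95 = 0.3538.
θ = arcsin(0.3538) = 20.723°.

20.7°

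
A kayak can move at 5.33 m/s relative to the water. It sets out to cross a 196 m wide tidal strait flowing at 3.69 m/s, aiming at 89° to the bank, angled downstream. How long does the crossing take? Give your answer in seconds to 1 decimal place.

36.8 s

The component of the kayak's velocity perpendicular to the bank is 5.33 × sin 89° = 5.329 m/s.
Only the cross-stream component determines the crossing time; the current contributes nothing perpendicular to the bank.
Time = 196 / 5.329 = 36.779 s.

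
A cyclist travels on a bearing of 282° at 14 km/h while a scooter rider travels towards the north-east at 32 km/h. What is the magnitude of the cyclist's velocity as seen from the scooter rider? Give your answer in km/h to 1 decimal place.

Taking east as x and north as y: cyclist velocity = (-13.694, 2.911) km/h; scooter rider velocity = (22.627, 22.627) km/h.
Velocity of cyclist relative to scooter rider = (-13.694, 2.911) − (22.627, 22.627) = (-36.321, -19.717) km/h.
Magnitude = |(-36.321, -19.717)| = 41.328 km/h.

41.3 km/h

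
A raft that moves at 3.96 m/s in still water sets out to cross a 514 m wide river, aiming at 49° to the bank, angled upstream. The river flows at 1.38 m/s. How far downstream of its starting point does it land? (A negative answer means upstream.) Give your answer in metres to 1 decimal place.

-209.5 m

Perpendicular speed = 2.989 m/s; crossing time = 514 / 2.989 = 171.984 s.
Net downstream speed = -1.218 m/s.
Drift = -1.218 × 171.984 = -209.475 m (upstream).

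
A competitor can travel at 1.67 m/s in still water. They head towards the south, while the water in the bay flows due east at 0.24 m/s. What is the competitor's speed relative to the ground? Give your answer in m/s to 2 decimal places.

Taking east as x and north as y: velocity relative to the water = (0.000, -1.670) m/s; the water relative to ground = (0.240, 0.000) m/s.
Velocity relative to ground = (0.000, -1.670) + (0.240, 0.000) = (0.240, -1.670) m/s.
Speed = |(0.240, -1.670)| = 1.687 m/s.

1.69 m/s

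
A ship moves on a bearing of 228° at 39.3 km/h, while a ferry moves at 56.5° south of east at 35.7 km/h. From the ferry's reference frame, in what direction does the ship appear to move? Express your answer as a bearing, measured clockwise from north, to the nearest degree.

Taking east as x and north as y: ship velocity = (-29.206, -26.297) km/h; ferry velocity = (19.704, -29.770) km/h.
Velocity of ship relative to ferry = (-29.206, -26.297) − (19.704, -29.770) = (-48.910, 3.473) km/h.
Bearing = atan2(-48.91, 3.47) = 274.06° clockwise from north.

274°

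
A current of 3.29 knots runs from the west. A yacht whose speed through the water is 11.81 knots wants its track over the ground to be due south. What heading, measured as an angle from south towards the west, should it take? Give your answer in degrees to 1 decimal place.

16.2°

The current pushes perpendicular to the desired track; the heading must have a component into the current equal to 3.29 knots: 11.81 sin θ = 3.29.
sin θ = 0.2786, so θ = 16.175°.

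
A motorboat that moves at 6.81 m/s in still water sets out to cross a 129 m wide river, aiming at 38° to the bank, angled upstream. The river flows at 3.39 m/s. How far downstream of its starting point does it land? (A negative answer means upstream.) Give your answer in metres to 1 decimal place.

Perpendicular speed = 4.193 m/s; crossing time = 129 / 4.193 = 30.768 s.
Net downstream speed = -1.976 m/s.
Drift = -1.976 × 30.768 = -60.809 m (upstream).

-60.8 m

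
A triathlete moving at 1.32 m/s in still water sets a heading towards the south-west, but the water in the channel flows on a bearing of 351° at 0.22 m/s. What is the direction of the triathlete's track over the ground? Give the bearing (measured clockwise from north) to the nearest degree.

234°

Taking east as x and north as y: velocity relative to the water = (-0.933, -0.933) m/s; the water relative to ground = (-0.034, 0.217) m/s.
Velocity relative to ground = (-0.933, -0.933) + (-0.034, 0.217) = (-0.968, -0.716) m/s.
Bearing = atan2(-0.97, -0.72) = 233.50° clockwise from north.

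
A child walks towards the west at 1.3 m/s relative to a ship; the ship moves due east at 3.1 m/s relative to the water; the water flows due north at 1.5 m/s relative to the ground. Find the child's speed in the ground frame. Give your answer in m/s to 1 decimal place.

In east/north components (m/s): child relative to ship = (-1.300, 0.000); ship relative to water = (3.100, 0.000); water relative to ground = (0.000, 1.500).
Sum = (1.800, 1.500) m/s.
Speed = |(1.800, 1.500)| = 2.343 m/s.

2.3 m/s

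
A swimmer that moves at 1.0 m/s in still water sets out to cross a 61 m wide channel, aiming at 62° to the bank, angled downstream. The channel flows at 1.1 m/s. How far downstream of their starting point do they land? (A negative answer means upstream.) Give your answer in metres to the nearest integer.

Perpendicular speed = 0.883 m/s; crossing time = 61 / 0.883 = 69.087 s.
Net downstream speed = 1.569 m/s.
Drift = 1.569 × 69.087 = 108.430 m (downstream).

108 m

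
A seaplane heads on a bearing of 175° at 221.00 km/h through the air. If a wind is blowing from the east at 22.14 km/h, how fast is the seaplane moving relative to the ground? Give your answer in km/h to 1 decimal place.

220.2 km/h

Taking east as x and north as y: velocity relative to the air = (19.261, -220.159) km/h; the air relative to ground = (-22.140, 0.000) km/h.
Velocity relative to ground = (19.261, -220.159) + (-22.140, 0.000) = (-2.879, -220.159) km/h.
Speed = |(-2.879, -220.159)| = 220.178 km/h.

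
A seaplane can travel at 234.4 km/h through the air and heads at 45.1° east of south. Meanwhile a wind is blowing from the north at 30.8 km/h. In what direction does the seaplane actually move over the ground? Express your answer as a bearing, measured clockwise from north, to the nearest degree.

140°

Taking east as x and north as y: velocity relative to the air = (166.035, -165.456) km/h; the air relative to ground = (0.000, -30.800) km/h.
Velocity relative to ground = (166.035, -165.456) + (0.000, -30.800) = (166.035, -196.256) km/h.
Bearing = atan2(166.03, -196.26) = 139.77° clockwise from north.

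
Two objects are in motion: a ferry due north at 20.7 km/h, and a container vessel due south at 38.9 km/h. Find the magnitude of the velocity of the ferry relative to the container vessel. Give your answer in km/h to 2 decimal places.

59.60 km/h

Taking east as x and north as y: ferry velocity = (0.000, 20.700) km/h; container vessel velocity = (0.000, -38.900) km/h.
Velocity of ferry relative to container vessel = (0.000, 20.700) − (0.000, -38.900) = (0.000, 59.600) km/h.
Magnitude = |(0.000, 59.600)| = 59.600 km/h.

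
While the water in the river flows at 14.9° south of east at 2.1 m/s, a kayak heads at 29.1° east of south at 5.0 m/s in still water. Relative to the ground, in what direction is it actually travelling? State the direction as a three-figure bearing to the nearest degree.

Taking east as x and north as y: velocity relative to the water = (2.432, -4.369) m/s; the water relative to ground = (2.029, -0.540) m/s.
Velocity relative to ground = (2.432, -4.369) + (2.029, -0.540) = (4.461, -4.909) m/s.
Bearing = atan2(4.46, -4.91) = 137.74° clockwise from north.

138°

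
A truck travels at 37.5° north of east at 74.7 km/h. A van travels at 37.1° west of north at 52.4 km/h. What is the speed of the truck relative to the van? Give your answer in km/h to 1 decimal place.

Taking east as x and north as y: truck velocity = (59.263, 45.474) km/h; van velocity = (-31.608, 41.793) km/h.
Velocity of truck relative to van = (59.263, 45.474) − (-31.608, 41.793) = (90.872, 3.681) km/h.
Magnitude = |(90.872, 3.681)| = 90.946 km/h.

90.9 km/h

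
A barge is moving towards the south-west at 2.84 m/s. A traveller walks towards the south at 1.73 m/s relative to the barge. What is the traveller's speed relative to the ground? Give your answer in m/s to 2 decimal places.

4.24 m/s

Taking east as x and north as y: barge velocity = (-2.008, -2.008) m/s; traveller velocity relative to barge = (0.000, -1.730) m/s.
Velocity relative to ground = (-2.008, -2.008) + (0.000, -1.730) = (-2.008, -3.738) m/s.
Speed = |(-2.008, -3.738)| = 4.243 m/s.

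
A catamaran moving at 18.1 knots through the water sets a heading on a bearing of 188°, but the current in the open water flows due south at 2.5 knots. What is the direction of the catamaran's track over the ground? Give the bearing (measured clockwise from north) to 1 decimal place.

187.0°

Taking east as x and north as y: velocity relative to the water = (-2.519, -17.924) knots; the water relative to ground = (0.000, -2.500) knots.
Velocity relative to ground = (-2.519, -17.924) + (0.000, -2.500) = (-2.519, -20.424) knots.
Bearing = atan2(-2.52, -20.42) = 187.03° clockwise from north.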